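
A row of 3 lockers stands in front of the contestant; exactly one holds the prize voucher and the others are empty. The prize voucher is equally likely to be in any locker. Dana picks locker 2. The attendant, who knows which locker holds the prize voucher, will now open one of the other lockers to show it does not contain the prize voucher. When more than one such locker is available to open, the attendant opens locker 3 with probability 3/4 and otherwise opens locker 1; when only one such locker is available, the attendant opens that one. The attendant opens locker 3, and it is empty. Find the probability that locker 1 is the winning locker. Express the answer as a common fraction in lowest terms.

Consider each possible location of the prize voucher in turn.
If it is in locker 1 (prior 1/3): only locker 3 is available, probability 1; weight (1/3)·1 = 1/3.
If it is in locker 2 (prior 1/3): locker 3 is available, opened with probability 3/4; weight (1/3)·(3/4) = 1/4.
If it is in locker 3 (prior 1/3): the attendant opened locker 3, so this case is ruled out; weight (1/3)·0 = 0.
The weights sum to 7/12.
So P(the prize voucher in locker 1 | the attendant opened locker 3) = (1/3) / (7/12) = 4/7.

4/7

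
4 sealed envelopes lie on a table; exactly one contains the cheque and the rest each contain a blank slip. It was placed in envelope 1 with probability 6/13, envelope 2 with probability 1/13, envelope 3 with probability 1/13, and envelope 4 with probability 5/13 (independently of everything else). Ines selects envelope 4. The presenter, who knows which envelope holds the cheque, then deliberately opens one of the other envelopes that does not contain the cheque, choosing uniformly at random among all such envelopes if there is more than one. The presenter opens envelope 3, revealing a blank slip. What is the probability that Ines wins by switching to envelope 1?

Apply Bayes' rule, conditioning on where the cheque actually is.
If it is in envelope 1 (prior 6/13): the presenter has 2 equally likely choices, so probability 1/2; weight (6/13)·(1/2) = 3/13.
If it is in envelope 2 (prior 1/13): the presenter has 2 equally likely choices, so probability 1/2; weight (1/13)·(1/2) = 1/26.
If it is in envelope 3 (prior 1/13): the presenter opened envelope 3, so this case is ruled out; weight (1/13)·0 = 0.
If it is in envelope 4 (prior 5/13): the presenter has 3 equally likely choices, so probability 1/3; weight (5/13)·(1/3) = 5/39.
The weights sum to 31/78.
So P(the cheque in envelope 1 | the presenter opened envelope 3) = (3/13) / (31/78) = 18/31.

18/31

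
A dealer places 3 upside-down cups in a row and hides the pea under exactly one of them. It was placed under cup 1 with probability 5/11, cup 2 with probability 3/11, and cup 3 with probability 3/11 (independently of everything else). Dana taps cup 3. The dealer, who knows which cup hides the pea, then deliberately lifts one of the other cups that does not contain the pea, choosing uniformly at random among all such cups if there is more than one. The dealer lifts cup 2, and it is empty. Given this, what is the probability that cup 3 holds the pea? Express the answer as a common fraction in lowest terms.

3/13

Apply Bayes' rule, conditioning on where the pea actually is.
If it is under cup 1 (prior 5/11): the dealer has no choice, probability 1; weight (5/11)·1 = 5/11.
If it is under cup 2 (prior 3/11): the dealer opened cup 2, so this case is ruled out; weight (3/11)·0 = 0.
If it is under cup 3 (prior 3/11): the dealer has 2 equally likely choices, so probability 1/2; weight (3/11)·(1/2) = 3/22.
The weights sum to 13/22.
So P(the pea under cup 3 | the dealer opened cup 2) = (3/22) / (13/22) = 3/13.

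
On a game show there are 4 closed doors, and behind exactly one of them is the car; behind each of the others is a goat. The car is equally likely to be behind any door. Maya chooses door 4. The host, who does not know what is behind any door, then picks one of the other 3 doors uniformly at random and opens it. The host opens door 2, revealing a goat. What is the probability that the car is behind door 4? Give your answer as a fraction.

Consider each possible location of the car in turn.
If it is behind any of doors 1, 3, and 4 (prior 1/4 each): the host picks door 2 with probability 1/3 regardless, and it is not the prize; weight (1/4)·(1/3) = 1/12 each.
If it is behind door 2 (prior 1/4): the host opened door 2, so this case is ruled out; weight (1/4)·0 = 0.
The weights sum to 1/4.
So P(the car behind door 4 | the host opened door 2) = (1/12) / (1/4) = 1/3.

1/3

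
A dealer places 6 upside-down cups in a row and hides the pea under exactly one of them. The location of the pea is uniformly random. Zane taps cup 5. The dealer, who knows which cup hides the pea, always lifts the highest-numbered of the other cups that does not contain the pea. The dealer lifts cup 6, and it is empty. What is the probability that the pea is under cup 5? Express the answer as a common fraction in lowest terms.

Condition on the true location of the pea.
If it is under any of cups 1, 2, 3, 4, and 5 (prior 1/6 each): cup 6 is the highest-numbered option available, probability 1; weight (1/6)·1 = 1/6 each.
If it is under cup 6 (prior 1/6): the dealer opened cup 6, so this case is ruled out; weight (1/6)·0 = 0.
The weights sum to 5/6.
So P(the pea under cup 5 | the dealer opened cup 6) = (1/6) / (5/6) = 1/5.

1/5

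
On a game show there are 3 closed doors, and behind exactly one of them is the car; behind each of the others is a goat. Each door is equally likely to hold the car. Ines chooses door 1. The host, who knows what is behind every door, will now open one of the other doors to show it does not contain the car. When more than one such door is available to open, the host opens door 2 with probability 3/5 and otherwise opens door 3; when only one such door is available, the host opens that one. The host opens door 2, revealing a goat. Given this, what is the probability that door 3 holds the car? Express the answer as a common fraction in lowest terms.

Condition on the true location of the car.
If it is behind door 1 (prior 1/3): door 2 is available, opened with probability 3/5; weight (1/3)·(3/5) = 1/5.
If it is behind door 2 (prior 1/3): the host opened door 2, so this case is ruled out; weight (1/3)·0 = 0.
If it is behind door 3 (prior 1/3): only door 2 is available, probability 1; weight (1/3)·1 = 1/3.
The weights sum to 8/15.
So P(the car behind door 3 | the host opened door 2) = (1/3) / (8/15) = 5/8.

5/8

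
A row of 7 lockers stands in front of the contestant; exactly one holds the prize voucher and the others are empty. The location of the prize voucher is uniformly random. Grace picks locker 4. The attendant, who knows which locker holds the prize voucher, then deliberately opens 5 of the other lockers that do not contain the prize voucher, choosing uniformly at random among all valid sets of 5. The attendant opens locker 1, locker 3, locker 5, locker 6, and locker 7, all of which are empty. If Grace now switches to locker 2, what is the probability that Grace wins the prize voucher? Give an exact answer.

6/7

Condition on the true location of the prize voucher.
If it is in any of lockers 1, 3, 5, 6, and 7 (prior 1/7 each): that locker was opened and seen not to hold the prize — ruled out; weight (1/7)·0 = 0 each.
If it is in locker 2 (prior 1/7): the attendant has no choice, probability 1; weight (1/7)·1 = 1/7.
If it is in locker 4 (prior 1/7): the attendant has 6 equally likely choices, so probability 1/6; weight (1/7)·(1/6) = 1/42.
The weights sum to 1/6.
So P(the prize voucher in locker 2 | the attendant opened locker 1, locker 3, locker 5, locker 6, and locker 7) = (1/7) / (1/6) = 6/7.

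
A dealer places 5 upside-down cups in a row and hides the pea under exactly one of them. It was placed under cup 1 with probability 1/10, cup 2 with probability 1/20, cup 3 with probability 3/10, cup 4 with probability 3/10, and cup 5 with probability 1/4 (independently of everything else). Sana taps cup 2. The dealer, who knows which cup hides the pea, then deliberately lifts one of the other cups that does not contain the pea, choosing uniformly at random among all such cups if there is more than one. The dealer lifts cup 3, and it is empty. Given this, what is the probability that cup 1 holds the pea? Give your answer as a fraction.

8/55

Consider each possible location of the pea in turn.
If it is under cup 1 (prior 1/10): the dealer has 3 equally likely choices, so probability 1/3; weight (1/10)·(1/3) = 1/30.
If it is under cup 2 (prior 1/20): the dealer has 4 equally likely choices, so probability 1/4; weight (1/20)·(1/4) = 1/80.
If it is under cup 3 (prior 3/10): the dealer opened cup 3, so this case is ruled out; weight (3/10)·0 = 0.
If it is under cup 4 (prior 3/10): the dealer has 3 equally likely choices, so probability 1/3; weight (3/10)·(1/3) = 1/10.
If it is under cup 5 (prior 1/4): the dealer has 3 equally likely choices, so probability 1/3; weight (1/4)·(1/3) = 1/12.
The weights sum to 11/48.
So P(the pea under cup 1 | the dealer opened cup 3) = (1/30) / (11/48) = 8/55.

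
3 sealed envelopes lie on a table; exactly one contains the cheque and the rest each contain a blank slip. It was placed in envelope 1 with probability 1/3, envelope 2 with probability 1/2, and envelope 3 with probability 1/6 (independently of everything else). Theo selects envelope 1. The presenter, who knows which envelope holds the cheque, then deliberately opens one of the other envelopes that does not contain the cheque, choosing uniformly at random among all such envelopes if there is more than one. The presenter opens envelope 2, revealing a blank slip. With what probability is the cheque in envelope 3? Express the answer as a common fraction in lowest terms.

1/2

Consider each possible location of the cheque in turn.
If it is in envelope 1 (prior 1/3): the presenter has 2 equally likely choices, so probability 1/2; weight (1/3)·(1/2) = 1/6.
If it is in envelope 2 (prior 1/2): the presenter opened envelope 2, so this case is ruled out; weight (1/2)·0 = 0.
If it is in envelope 3 (prior 1/6): the presenter has no choice, probability 1; weight (1/6)·1 = 1/6.
The weights sum to 1/3.
So P(the cheque in envelope 3 | the presenter opened envelope 2) = (1/6) / (1/3) = 1/2.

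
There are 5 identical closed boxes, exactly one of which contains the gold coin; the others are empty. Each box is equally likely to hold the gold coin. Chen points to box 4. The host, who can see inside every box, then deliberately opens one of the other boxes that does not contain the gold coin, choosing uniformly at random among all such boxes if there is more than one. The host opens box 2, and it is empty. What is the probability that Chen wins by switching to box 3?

Condition on the true location of the gold coin.
If it is in any of boxes 1, 3, and 5 (prior 1/5 each): the host has 3 equally likely choices, so probability 1/3; weight (1/5)·(1/3) = 1/15 each.
If it is in box 2 (prior 1/5): the host opened box 2, so this case is ruled out; weight (1/5)·0 = 0.
If it is in box 4 (prior 1/5): the host has 4 equally likely choices, so probability 1/4; weight (1/5)·(1/4) = 1/20.
The weights sum to 1/4.
So P(the gold coin in box 3 | the host opened box 2) = (1/15) / (1/4) = 4/15.

4/15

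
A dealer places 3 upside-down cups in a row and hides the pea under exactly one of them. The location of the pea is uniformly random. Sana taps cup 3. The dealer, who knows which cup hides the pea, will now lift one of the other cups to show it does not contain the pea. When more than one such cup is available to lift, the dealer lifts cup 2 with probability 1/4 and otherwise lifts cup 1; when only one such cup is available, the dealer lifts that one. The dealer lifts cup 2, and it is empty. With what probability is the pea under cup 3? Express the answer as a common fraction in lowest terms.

1/5

Condition on the true location of the pea.
If it is under cup 1 (prior 1/3): only cup 2 is available, probability 1; weight (1/3)·1 = 1/3.
If it is under cup 2 (prior 1/3): the dealer opened cup 2, so this case is ruled out; weight (1/3)·0 = 0.
If it is under cup 3 (prior 1/3): cup 2 is available, opened with probability 1/4; weight (1/3)·(1/4) = 1/12.
The weights sum to 5/12.
So P(the pea under cup 3 | the dealer opened cup 2) = (1/12) / (5/12) = 1/5.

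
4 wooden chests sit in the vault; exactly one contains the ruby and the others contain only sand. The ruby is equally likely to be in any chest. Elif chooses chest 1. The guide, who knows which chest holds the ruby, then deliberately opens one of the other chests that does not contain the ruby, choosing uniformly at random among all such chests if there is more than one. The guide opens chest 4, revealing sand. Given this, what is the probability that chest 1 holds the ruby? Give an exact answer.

Condition on the true location of the ruby.
If it is in chest 1 (prior 1/4): the guide has 3 equally likely choices, so probability 1/3; weight (1/4)·(1/3) = 1/12.
If it is in either of chests 2 and 3 (prior 1/4 each): the guide has 2 equally likely choices, so probability 1/2; weight (1/4)·(1/2) = 1/8 each.
If it is in chest 4 (prior 1/4): the guide opened chest 4, so this case is ruled out; weight (1/4)·0 = 0.
The weights sum to 1/3.
So P(the ruby in chest 1 | the guide opened chest 4) = (1/12) / (1/3) = 1/4.

1/4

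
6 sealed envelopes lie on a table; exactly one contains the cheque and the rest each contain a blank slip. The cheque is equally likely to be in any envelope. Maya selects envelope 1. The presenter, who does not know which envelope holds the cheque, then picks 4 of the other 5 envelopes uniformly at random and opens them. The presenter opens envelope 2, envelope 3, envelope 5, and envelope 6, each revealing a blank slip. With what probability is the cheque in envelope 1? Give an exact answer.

1/2

Because the presenter chose which envelopes to open without knowing where the cheque is, the choice is independent of the prize location. Learning that none of the 4 opened envelopes holds the cheque simply rules out those 4 locations and leaves the remaining 2 envelopes still equally likely by symmetry.
So P(the cheque in envelope 1) = 1/2.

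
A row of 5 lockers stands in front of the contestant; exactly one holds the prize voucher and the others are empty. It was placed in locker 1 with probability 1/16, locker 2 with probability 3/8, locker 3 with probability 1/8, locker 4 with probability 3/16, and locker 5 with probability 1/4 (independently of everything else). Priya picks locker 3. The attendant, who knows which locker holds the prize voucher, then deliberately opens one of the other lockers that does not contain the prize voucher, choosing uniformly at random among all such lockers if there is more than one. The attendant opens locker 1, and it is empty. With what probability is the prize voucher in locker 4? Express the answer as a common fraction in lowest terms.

6/29

Condition on the true location of the prize voucher.
If it is in locker 1 (prior 1/16): the attendant opened locker 1, so this case is ruled out; weight (1/16)·0 = 0.
If it is in locker 2 (prior 3/8): the attendant has 3 equally likely choices, so probability 1/3; weight (3/8)·(1/3) = 1/8.
If it is in locker 3 (prior 1/8): the attendant has 4 equally likely choices, so probability 1/4; weight (1/8)·(1/4) = 1/32.
If it is in locker 4 (prior 3/16): the attendant has 3 equally likely choices, so probability 1/3; weight (3/16)·(1/3) = 1/16.
If it is in locker 5 (prior 1/4): the attendant has 3 equally likely choices, so probability 1/3; weight (1/4)·(1/3) = 1/12.
The weights sum to 29/96.
So P(the prize voucher in locker 4 | the attendant opened locker 1) = (1/16) / (29/96) = 6/29.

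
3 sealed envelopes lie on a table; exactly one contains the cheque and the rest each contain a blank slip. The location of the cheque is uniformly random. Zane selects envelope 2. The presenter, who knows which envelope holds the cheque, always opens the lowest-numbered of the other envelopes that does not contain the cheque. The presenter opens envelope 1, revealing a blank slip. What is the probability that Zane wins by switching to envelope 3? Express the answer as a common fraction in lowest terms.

Condition on the true location of the cheque.
If it is in envelope 1 (prior 1/3): the presenter opened envelope 1, so this case is ruled out; weight (1/3)·0 = 0.
If it is in either of envelopes 2 and 3 (prior 1/3 each): envelope 1 is the lowest-numbered option available, probability 1; weight (1/3)·1 = 1/3 each.
The weights sum to 2/3.
So P(the cheque in envelope 3 | the presenter opened envelope 1) = (1/3) / (2/3) = 1/2.

1/2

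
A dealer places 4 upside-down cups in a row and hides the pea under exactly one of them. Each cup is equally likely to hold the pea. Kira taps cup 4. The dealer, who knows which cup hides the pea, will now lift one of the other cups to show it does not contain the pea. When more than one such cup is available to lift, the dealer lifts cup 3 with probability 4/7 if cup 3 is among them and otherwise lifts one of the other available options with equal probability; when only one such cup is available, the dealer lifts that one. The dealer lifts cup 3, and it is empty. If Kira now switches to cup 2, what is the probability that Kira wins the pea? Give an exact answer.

1/3

Consider each possible location of the pea in turn.
If it is under any of cups 1, 2, and 4 (prior 1/4 each): cup 3 is available, opened with probability 4/7; weight (1/4)·(4/7) = 1/7 each.
If it is under cup 3 (prior 1/4): the dealer opened cup 3, so this case is ruled out; weight (1/4)·0 = 0.
The weights sum to 3/7.
So P(the pea under cup 2 | the dealer opened cup 3) = (1/7) / (3/7) = 1/3.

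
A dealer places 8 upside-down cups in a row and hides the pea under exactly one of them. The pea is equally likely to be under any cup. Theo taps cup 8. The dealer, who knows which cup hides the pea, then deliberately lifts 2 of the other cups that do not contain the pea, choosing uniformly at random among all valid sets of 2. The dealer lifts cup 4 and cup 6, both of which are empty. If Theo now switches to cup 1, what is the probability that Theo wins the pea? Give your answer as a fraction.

7/40

Apply Bayes' rule, conditioning on where the pea actually is.
If it is under any of cups 1, 2, 3, 5, and 7 (prior 1/8 each): the dealer has 15 equally likely choices, so probability 1/15; weight (1/8)·(1/15) = 1/120 each.
If it is under either of cups 4 and 6 (prior 1/8 each): that cup was opened and seen not to hold the prize — ruled out; weight (1/8)·0 = 0 each.
If it is under cup 8 (prior 1/8): the dealer has 21 equally likely choices, so probability 1/21; weight (1/8)·(1/21) = 1/168.
The weights sum to 1/21.
So P(the pea under cup 1 | the dealer opened cup 4 and cup 6) = (1/120) / (1/21) = 7/40.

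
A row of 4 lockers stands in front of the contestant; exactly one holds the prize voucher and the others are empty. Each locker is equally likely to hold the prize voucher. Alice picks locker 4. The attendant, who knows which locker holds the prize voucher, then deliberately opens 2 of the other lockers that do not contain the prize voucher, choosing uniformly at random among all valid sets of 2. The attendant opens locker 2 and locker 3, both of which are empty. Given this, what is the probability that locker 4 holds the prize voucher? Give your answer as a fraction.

Condition on the true location of the prize voucher.
If it is in locker 1 (prior 1/4): the attendant has no choice, probability 1; weight (1/4)·1 = 1/4.
If it is in either of lockers 2 and 3 (prior 1/4 each): that locker was opened and seen not to hold the prize — ruled out; weight (1/4)·0 = 0 each.
If it is in locker 4 (prior 1/4): the attendant has 3 equally likely choices, so probability 1/3; weight (1/4)·(1/3) = 1/12.
The weights sum to 1/3.
So P(the prize voucher in locker 4 | the attendant opened locker 2 and locker 3) = (1/12) / (1/3) = 1/4.

1/4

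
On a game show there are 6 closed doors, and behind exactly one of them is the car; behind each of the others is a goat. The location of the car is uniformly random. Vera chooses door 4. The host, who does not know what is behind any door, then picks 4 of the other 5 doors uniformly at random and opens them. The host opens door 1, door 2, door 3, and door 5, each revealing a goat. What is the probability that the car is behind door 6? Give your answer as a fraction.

1/2

Condition on the true location of the car.
If it is behind any of doors 1, 2, 3, and 5 (prior 1/6 each): that door was opened and seen not to hold the prize — ruled out; weight (1/6)·0 = 0 each.
If it is behind either of doors 4 and 6 (prior 1/6 each): the host picks exactly this set with probability 1/5 regardless, and none is the prize; weight (1/6)·(1/5) = 1/30 each.
The weights sum to 1/15.
So P(the car behind door 6 | the host opened door 1, door 2, door 3, and door 5) = (1/30) / (1/15) = 1/2.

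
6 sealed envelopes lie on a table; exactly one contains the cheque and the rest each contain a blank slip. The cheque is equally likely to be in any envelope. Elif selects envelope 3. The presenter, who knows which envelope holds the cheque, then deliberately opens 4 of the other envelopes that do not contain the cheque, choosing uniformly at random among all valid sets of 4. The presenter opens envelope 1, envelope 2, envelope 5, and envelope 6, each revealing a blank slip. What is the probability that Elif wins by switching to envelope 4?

Condition on the true location of the cheque.
If it is in any of envelopes 1, 2, 5, and 6 (prior 1/6 each): that envelope was opened and seen not to hold the prize — ruled out; weight (1/6)·0 = 0 each.
If it is in envelope 3 (prior 1/6): the presenter has 5 equally likely choices, so probability 1/5; weight (1/6)·(1/5) = 1/30.
If it is in envelope 4 (prior 1/6): the presenter has no choice, probability 1; weight (1/6)·1 = 1/6.
The weights sum to 1/5.
So P(the cheque in envelope 4 | the presenter opened envelope 1, envelope 2, envelope 5, and envelope 6) = (1/6) / (1/5) = 5/6.

5/6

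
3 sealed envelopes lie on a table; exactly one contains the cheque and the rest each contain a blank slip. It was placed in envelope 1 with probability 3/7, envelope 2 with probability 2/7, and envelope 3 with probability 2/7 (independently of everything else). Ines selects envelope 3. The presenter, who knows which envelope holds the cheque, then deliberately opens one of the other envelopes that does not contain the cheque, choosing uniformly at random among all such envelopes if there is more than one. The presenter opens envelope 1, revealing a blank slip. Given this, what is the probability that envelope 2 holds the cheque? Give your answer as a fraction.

2/3

Condition on the true location of the cheque.
If it is in envelope 1 (prior 3/7): the presenter opened envelope 1, so this case is ruled out; weight (3/7)·0 = 0.
If it is in envelope 2 (prior 2/7): the presenter has no choice, probability 1; weight (2/7)·1 = 2/7.
If it is in envelope 3 (prior 2/7): the presenter has 2 equally likely choices, so probability 1/2; weight (2/7)·(1/2) = 1/7.
The weights sum to 3/7.
So P(the cheque in envelope 2 | the presenter opened envelope 1) = (2/7) / (3/7) = 2/3.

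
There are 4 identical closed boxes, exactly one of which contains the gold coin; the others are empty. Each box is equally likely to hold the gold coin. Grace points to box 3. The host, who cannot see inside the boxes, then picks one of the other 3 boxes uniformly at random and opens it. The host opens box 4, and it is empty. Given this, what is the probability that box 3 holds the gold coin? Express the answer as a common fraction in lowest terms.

1/3

Consider each possible location of the gold coin in turn.
If it is in any of boxes 1, 2, and 3 (prior 1/4 each): the host picks box 4 with probability 1/3 regardless, and it is not the prize; weight (1/4)·(1/3) = 1/12 each.
If it is in box 4 (prior 1/4): the host opened box 4, so this case is ruled out; weight (1/4)·0 = 0.
The weights sum to 1/4.
So P(the gold coin in box 3 | the host opened box 4) = (1/12) / (1/4) = 1/3.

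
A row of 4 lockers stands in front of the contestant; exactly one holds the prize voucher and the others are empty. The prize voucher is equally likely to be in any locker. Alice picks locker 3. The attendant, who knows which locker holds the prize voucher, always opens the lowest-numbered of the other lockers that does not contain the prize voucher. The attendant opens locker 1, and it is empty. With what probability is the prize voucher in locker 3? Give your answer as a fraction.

Consider each possible location of the prize voucher in turn.
If it is in locker 1 (prior 1/4): the attendant opened locker 1, so this case is ruled out; weight (1/4)·0 = 0.
If it is in any of lockers 2, 3, and 4 (prior 1/4 each): locker 1 is the lowest-numbered option available, probability 1; weight (1/4)·1 = 1/4 each.
The weights sum to 3/4.
So P(the prize voucher in locker 3 | the attendant opened locker 1) = (1/4) / (3/4) = 1/3.

1/3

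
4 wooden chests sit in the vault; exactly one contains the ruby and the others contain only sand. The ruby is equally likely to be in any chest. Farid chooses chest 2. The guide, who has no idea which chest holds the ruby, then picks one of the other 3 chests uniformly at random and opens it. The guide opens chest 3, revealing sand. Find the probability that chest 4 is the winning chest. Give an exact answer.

1/3

Because the guide chose which chest to open without knowing where the ruby is, the choice is independent of the prize location. Learning that chest 3 does not hold the ruby simply rules out that one location and leaves the remaining 3 chests still equally likely by symmetry.
So P(the ruby in chest 4) = 1/3.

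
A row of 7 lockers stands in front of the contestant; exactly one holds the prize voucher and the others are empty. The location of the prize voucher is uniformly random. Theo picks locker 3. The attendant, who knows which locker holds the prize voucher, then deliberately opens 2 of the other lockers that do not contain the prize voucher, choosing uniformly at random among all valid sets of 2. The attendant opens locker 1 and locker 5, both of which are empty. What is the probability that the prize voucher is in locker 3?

1/7

Consider each possible location of the prize voucher in turn.
If it is in either of lockers 1 and 5 (prior 1/7 each): that locker was opened and seen not to hold the prize — ruled out; weight (1/7)·0 = 0 each.
If it is in any of lockers 2, 4, 6, and 7 (prior 1/7 each): the attendant has 10 equally likely choices, so probability 1/10; weight (1/7)·(1/10) = 1/70 each.
If it is in locker 3 (prior 1/7): the attendant has 15 equally likely choices, so probability 1/15; weight (1/7)·(1/15) = 1/105.
The weights sum to 1/15.
So P(the prize voucher in locker 3 | the attendant opened locker 1 and locker 5) = (1/105) / (1/15) = 1/7.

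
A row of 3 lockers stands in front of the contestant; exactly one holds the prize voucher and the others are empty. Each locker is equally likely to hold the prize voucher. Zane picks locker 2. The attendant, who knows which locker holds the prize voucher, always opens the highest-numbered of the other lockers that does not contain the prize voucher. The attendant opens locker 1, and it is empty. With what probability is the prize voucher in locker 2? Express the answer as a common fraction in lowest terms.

0

Apply Bayes' rule, conditioning on where the prize voucher actually is.
If it is in locker 1 (prior 1/3): the attendant opened locker 1, so this case is ruled out; weight (1/3)·0 = 0.
If it is in locker 2 (prior 1/3): the attendant would have opened locker 3 instead, probability 0; weight (1/3)·0 = 0.
If it is in locker 3 (prior 1/3): locker 1 is the highest-numbered option available, probability 1; weight (1/3)·1 = 1/3.
The weights sum to 1/3.
So P(the prize voucher in locker 2 | the attendant opened locker 1) = 0 / (1/3) = 0.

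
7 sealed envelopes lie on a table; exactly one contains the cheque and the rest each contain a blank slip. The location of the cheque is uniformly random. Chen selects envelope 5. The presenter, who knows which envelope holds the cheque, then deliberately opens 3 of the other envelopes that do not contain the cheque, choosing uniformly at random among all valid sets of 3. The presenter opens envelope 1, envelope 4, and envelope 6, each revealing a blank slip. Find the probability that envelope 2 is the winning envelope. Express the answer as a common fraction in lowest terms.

Consider each possible location of the cheque in turn.
If it is in any of envelopes 1, 4, and 6 (prior 1/7 each): that envelope was opened and seen not to hold the prize — ruled out; weight (1/7)·0 = 0 each.
If it is in any of envelopes 2, 3, and 7 (prior 1/7 each): the presenter has 10 equally likely choices, so probability 1/10; weight (1/7)·(1/10) = 1/70 each.
If it is in envelope 5 (prior 1/7): the presenter has 20 equally likely choices, so probability 1/20; weight (1/7)·(1/20) = 1/140.
The weights sum to 1/20.
So P(the cheque in envelope 2 | the presenter opened envelope 1, envelope 4, and envelope 6) = (1/70) / (1/20) = 2/7.

2/7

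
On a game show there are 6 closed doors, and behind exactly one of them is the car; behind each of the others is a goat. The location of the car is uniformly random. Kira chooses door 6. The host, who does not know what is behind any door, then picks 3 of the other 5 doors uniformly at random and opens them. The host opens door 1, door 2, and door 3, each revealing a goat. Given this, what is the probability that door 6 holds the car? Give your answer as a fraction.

Because the host chose which doors to open without knowing where the car is, the choice is independent of the prize location. Learning that none of the 3 opened doors holds the car simply rules out those 3 locations and leaves the remaining 3 doors still equally likely by symmetry.
So P(the car behind door 6) = 1/3.

1/3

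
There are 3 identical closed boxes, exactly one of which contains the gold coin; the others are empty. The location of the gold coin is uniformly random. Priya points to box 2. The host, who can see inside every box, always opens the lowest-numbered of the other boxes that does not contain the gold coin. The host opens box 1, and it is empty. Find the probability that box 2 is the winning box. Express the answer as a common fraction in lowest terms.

1/2

Consider each possible location of the gold coin in turn.
If it is in box 1 (prior 1/3): the host opened box 1, so this case is ruled out; weight (1/3)·0 = 0.
If it is in either of boxes 2 and 3 (prior 1/3 each): box 1 is the lowest-numbered option available, probability 1; weight (1/3)·1 = 1/3 each.
The weights sum to 2/3.
So P(the gold coin in box 2 | the host opened box 1) = (1/3) / (2/3) = 1/2.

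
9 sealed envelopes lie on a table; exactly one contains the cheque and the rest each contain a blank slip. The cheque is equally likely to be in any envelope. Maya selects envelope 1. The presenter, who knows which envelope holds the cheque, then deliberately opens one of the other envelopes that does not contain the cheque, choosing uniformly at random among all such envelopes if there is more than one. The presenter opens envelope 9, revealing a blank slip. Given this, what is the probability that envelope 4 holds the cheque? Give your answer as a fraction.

8/63

Apply Bayes' rule, conditioning on where the cheque actually is.
If it is in envelope 1 (prior 1/9): the presenter has 8 equally likely choices, so probability 1/8; weight (1/9)·(1/8) = 1/72.
If it is in any of envelopes 2, 3, 4, 5, 6, 7, and 8 (prior 1/9 each): the presenter has 7 equally likely choices, so probability 1/7; weight (1/9)·(1/7) = 1/63 each.
If it is in envelope 9 (prior 1/9): the presenter opened envelope 9, so this case is ruled out; weight (1/9)·0 = 0.
The weights sum to 1/8.
So P(the cheque in envelope 4 | the presenter opened envelope 9) = (1/63) / (1/8) = 8/63.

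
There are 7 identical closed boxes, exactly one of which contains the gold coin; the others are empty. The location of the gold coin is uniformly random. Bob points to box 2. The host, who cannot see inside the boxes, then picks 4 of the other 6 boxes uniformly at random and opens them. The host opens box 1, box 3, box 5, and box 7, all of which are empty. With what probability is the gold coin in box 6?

1/3

Condition on the true location of the gold coin.
If it is in any of boxes 1, 3, 5, and 7 (prior 1/7 each): that box was opened and seen not to hold the prize — ruled out; weight (1/7)·0 = 0 each.
If it is in any of boxes 2, 4, and 6 (prior 1/7 each): the host picks exactly this set with probability 1/15 regardless, and none is the prize; weight (1/7)·(1/15) = 1/105 each.
The weights sum to 1/35.
So P(the gold coin in box 6 | the host opened box 1, box 3, box 5, and box 7) = (1/105) / (1/35) = 1/3.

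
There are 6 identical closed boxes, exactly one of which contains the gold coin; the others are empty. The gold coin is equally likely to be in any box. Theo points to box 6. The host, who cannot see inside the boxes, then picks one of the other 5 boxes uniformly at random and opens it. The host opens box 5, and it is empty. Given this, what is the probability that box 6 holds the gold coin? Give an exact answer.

Apply Bayes' rule, conditioning on where the gold coin actually is.
If it is in any of boxes 1, 2, 3, 4, and 6 (prior 1/6 each): the host picks box 5 with probability 1/5 regardless, and it is not the prize; weight (1/6)·(1/5) = 1/30 each.
If it is in box 5 (prior 1/6): the host opened box 5, so this case is ruled out; weight (1/6)·0 = 0.
The weights sum to 1/6.
So P(the gold coin in box 6 | the host opened box 5) = (1/30) / (1/6) = 1/5.

1/5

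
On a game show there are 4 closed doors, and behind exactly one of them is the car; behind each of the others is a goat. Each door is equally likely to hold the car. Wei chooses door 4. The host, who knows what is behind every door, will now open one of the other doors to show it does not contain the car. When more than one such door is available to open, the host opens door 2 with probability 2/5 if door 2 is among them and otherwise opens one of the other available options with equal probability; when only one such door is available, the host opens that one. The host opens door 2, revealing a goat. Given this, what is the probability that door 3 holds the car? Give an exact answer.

1/3

Consider each possible location of the car in turn.
If it is behind any of doors 1, 3, and 4 (prior 1/4 each): door 2 is available, opened with probability 2/5; weight (1/4)·(2/5) = 1/10 each.
If it is behind door 2 (prior 1/4): the host opened door 2, so this case is ruled out; weight (1/4)·0 = 0.
The weights sum to 3/10.
So P(the car behind door 3 | the host opened door 2) = (1/10) / (3/10) = 1/3.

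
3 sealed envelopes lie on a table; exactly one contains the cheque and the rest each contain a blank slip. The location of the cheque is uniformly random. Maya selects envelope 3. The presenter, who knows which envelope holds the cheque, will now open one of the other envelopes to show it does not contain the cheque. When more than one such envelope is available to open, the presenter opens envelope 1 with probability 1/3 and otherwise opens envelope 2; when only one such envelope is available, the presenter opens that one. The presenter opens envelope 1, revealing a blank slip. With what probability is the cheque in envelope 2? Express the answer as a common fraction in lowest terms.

3/4

Consider each possible location of the cheque in turn.
If it is in envelope 1 (prior 1/3): the presenter opened envelope 1, so this case is ruled out; weight (1/3)·0 = 0.
If it is in envelope 2 (prior 1/3): only envelope 1 is available, probability 1; weight (1/3)·1 = 1/3.
If it is in envelope 3 (prior 1/3): envelope 1 is available, opened with probability 1/3; weight (1/3)·(1/3) = 1/9.
The weights sum to 4/9.
So P(the cheque in envelope 2 | the presenter opened envelope 1) = (1/3) / (4/9) = 3/4.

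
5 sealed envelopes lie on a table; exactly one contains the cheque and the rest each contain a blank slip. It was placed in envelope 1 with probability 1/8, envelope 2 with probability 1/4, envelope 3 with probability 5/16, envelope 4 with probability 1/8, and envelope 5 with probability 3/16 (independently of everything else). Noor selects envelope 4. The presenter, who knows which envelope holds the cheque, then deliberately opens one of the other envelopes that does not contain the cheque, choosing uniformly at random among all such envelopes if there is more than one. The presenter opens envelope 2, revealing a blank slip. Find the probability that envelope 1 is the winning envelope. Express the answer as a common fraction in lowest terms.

4/23

Apply Bayes' rule, conditioning on where the cheque actually is.
If it is in envelope 1 (prior 1/8): the presenter has 3 equally likely choices, so probability 1/3; weight (1/8)·(1/3) = 1/24.
If it is in envelope 2 (prior 1/4): the presenter opened envelope 2, so this case is ruled out; weight (1/4)·0 = 0.
If it is in envelope 3 (prior 5/16): the presenter has 3 equally likely choices, so probability 1/3; weight (5/16)·(1/3) = 5/48.
If it is in envelope 4 (prior 1/8): the presenter has 4 equally likely choices, so probability 1/4; weight (1/8)·(1/4) = 1/32.
If it is in envelope 5 (prior 3/16): the presenter has 3 equally likely choices, so probability 1/3; weight (3/16)·(1/3) = 1/16.
The weights sum to 23/96.
So P(the cheque in envelope 1 | the presenter opened envelope 2) = (1/24) / (23/96) = 4/23.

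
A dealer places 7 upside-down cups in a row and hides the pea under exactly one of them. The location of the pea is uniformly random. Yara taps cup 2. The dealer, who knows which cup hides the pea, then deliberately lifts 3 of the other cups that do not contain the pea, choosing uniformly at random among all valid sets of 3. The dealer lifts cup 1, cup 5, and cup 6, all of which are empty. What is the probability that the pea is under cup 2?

Consider each possible location of the pea in turn.
If it is under any of cups 1, 5, and 6 (prior 1/7 each): that cup was opened and seen not to hold the prize — ruled out; weight (1/7)·0 = 0 each.
If it is under cup 2 (prior 1/7): the dealer has 20 equally likely choices, so probability 1/20; weight (1/7)·(1/20) = 1/140.
If it is under any of cups 3, 4, and 7 (prior 1/7 each): the dealer has 10 equally likely choices, so probability 1/10; weight (1/7)·(1/10) = 1/70 each.
The weights sum to 1/20.
So P(the pea under cup 2 | the dealer opened cup 1, cup 5, and cup 6) = (1/140) / (1/20) = 1/7.

1/7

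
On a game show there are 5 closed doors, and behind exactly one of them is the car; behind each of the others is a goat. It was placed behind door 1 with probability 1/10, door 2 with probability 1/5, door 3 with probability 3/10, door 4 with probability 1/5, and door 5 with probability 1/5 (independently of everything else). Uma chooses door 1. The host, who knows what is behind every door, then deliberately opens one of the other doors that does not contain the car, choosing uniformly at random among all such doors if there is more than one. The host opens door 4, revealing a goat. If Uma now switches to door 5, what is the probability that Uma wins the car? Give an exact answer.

8/31

Consider each possible location of the car in turn.
If it is behind door 1 (prior 1/10): the host has 4 equally likely choices, so probability 1/4; weight (1/10)·(1/4) = 1/40.
If it is behind either of doors 2 and 5 (prior 1/5 each): the host has 3 equally likely choices, so probability 1/3; weight (1/5)·(1/3) = 1/15 each.
If it is behind door 3 (prior 3/10): the host has 3 equally likely choices, so probability 1/3; weight (3/10)·(1/3) = 1/10.
If it is behind door 4 (prior 1/5): the host opened door 4, so this case is ruled out; weight (1/5)·0 = 0.
The weights sum to 31/120.
So P(the car behind door 5 | the host opened door 4) = (1/15) / (31/120) = 8/31.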